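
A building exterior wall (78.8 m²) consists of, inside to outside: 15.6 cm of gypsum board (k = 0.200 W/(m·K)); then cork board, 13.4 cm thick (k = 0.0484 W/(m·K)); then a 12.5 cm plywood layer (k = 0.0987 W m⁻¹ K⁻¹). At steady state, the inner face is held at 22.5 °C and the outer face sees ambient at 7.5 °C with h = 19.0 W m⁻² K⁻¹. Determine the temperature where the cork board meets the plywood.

T = 11.6 °C

Treat each layer as a resistance in series:
  R_gypsum board = L/(kA) = 0.156/(0.200·78.8) = 0.009898 K/W
  R_cork board = L/(kA) = 0.134/(0.0484·78.8) = 0.03513 K/W
  R_plywood = L/(kA) = 0.125/(0.0987·78.8) = 0.01607 K/W
  R_conv,out = 1/(hA) = 1/(19.0·78.8) = 6.679×10^-4 K/W
ΣR = 0.009898 + 0.03513 + 0.01607 + 6.679×10^-4 = 0.06177 K/W
Q = ΔT/ΣR = (22.5 °C − 7.5 °C)/0.06177 = 242.8 W
From the inner boundary to the cork board/plywood interface, ΣR_partial = 0.04503 K/W.
T_interface = T_in − Q·ΣR_partial = 22.5 °C − (242.8)(0.04503) = 11.6 °C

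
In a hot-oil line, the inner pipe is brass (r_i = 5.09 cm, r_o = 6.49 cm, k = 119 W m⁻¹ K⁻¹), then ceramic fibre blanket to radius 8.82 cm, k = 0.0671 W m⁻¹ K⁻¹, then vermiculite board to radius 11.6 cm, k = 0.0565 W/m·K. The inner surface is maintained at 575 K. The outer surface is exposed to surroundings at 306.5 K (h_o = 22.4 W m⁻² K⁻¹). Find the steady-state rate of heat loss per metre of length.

Treat each layer as a resistance in series:
  R'_brass = ln(0.0649/0.0509)/(2πk) = 0.2430/(2π·119) = 3.250×10^-4 m·K/W
  R'_ceramic fibre blanket = ln(0.0882/0.0649)/(2πk) = 0.3068/(2π·0.0671) = 0.7276 m·K/W
  R'_vermiculite board = ln(0.116/0.0882)/(2πk) = 0.2740/(2π·0.0565) = 0.7718 m·K/W
  R'_conv,out = 1/(2πr h) = 1/(2π·0.116·22.4) = 0.06125 m·K/W
ΣR = 3.250×10^-4 + 0.7276 + 0.7718 + 0.06125 = 1.561 m·K/W
Q' = ΔT/ΣR = (575 K − 306.5 K)/1.561 = 172 W/m

Q' = 172 W/m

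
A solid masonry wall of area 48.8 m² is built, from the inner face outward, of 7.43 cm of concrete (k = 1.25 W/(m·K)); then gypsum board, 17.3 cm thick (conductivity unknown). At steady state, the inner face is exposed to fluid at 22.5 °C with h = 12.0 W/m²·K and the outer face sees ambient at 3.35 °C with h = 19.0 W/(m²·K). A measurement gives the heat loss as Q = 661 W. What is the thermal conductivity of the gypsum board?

k = 0.142 W/m·K

ΣR = ΔT/Q = |22.5 − 3.35|/661 = 0.02897 K/W
Known resistances:
  R_conv,in = 1/(hA) = 1/(12.0·48.8) = 0.001708 K/W
  R_concrete = L/(kA) = 0.0743/(1.25·48.8) = 0.001218 K/W
  R_conv,out = 1/(hA) = 1/(19.0·48.8) = 0.001079 K/W
R_gypsum board = ΣR − ΣR_known = 0.02897 − 0.004005 = 0.02497 K/W
L/(kA) = 0.02497 ⇒ k = 0.173/(0.02497·48.8) = 0.142 W/m·K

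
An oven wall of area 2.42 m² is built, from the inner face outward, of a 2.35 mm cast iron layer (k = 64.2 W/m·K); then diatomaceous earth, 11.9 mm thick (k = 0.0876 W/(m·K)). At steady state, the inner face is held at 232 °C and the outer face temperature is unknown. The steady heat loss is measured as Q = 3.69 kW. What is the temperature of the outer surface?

T_out = 24.8 °C

Sum the resistances:
  R_cast iron = L/(kA) = 0.00235/(64.2·2.42) = 1.513×10^-5 K/W
  R_diatomaceous earth = L/(kA) = 0.0119/(0.0876·2.42) = 0.05613 K/W
ΣR = 0.05615 K/W
ΔT = Q·ΣR = 3690 × 0.05615 = 207.2 K
Heat flows outward, so T_out = T_in − ΔT = 232 − 207.2 = 24.8 °C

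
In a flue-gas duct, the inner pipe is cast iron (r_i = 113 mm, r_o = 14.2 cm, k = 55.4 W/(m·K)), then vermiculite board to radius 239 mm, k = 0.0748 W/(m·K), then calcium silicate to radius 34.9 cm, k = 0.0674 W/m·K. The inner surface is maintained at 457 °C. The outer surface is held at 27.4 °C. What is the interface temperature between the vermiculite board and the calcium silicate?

T = 219 °C

Series thermal resistances, inner to outer:
  R'_cast iron = ln(0.142/0.113)/(2πk) = 0.2284/(2π·55.4) = 6.563×10^-4 m·K/W
  R'_vermiculite board = ln(0.239/0.142)/(2πk) = 0.5206/(2π·0.0748) = 1.108 m·K/W
  R'_calcium silicate = ln(0.349/0.239)/(2πk) = 0.3786/(2π·0.0674) = 0.8940 m·K/W
ΣR = 6.563×10^-4 + 1.108 + 0.8940 = 2.003 m·K/W
Q' = ΔT/ΣR = (457 °C − 27.4 °C)/2.003 = 214.5 W/m
From the inner boundary to the vermiculite board/calcium silicate interface, ΣR_partial = 1.109 m·K/W.
T_interface = T_in − Q'·ΣR_partial = 457 °C − (214.5)(1.109) = 219 °C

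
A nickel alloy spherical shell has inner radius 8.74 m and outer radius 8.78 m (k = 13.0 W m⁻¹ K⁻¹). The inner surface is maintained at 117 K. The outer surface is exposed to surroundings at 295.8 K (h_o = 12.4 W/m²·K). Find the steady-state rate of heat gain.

Q = 2070 kW

Resistance network (inner→outer):
  R_nickel alloy = (1/8.74 − 1/8.78)/(4πk) = 5.213×10^-4/(4π·13.0) = 3.191×10^-6 K/W
  R_conv,out = 1/(4πr²h) = 1/(4π·8.78²·12.4) = 8.325×10^-5 K/W
ΣR = 3.191×10^-6 + 8.325×10^-5 = 8.644×10^-5 K/W
Q = ΔT/ΣR = (117 K − 295.8 K)/8.644×10^-5 = -2.07×10^6 W
(Negative Q ⇒ heat flows inward; heat gain = 2.07×10^6 W.)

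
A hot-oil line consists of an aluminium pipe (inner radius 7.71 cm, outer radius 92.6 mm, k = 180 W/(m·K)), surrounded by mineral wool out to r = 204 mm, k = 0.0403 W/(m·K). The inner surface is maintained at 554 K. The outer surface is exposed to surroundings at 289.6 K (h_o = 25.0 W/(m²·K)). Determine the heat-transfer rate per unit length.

Resistance network (inner→outer):
  R'_aluminium = ln(0.0926/0.0771)/(2πk) = 0.1832/(2π·180) = 1.620×10^-4 m·K/W
  R'_mineral wool = ln(0.204/0.0926)/(2πk) = 0.7898/(2π·0.0403) = 3.119 m·K/W
  R'_conv,out = 1/(2πr h) = 1/(2π·0.204·25.0) = 0.03121 m·K/W
ΣR = 1.620×10^-4 + 3.119 + 0.03121 = 3.150 m·K/W
Q' = ΔT/ΣR = (554 K − 289.6 K)/3.150 = 83.9 W/m

Q' = 83.9 W/m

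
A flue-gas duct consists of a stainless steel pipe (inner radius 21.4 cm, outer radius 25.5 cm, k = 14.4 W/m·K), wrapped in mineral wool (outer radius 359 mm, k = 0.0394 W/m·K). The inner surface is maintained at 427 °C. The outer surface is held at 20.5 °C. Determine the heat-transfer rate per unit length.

Treat each layer as a resistance in series:
  R'_stainless steel = ln(0.255/0.214)/(2πk) = 0.1753/(2π·14.4) = 0.001937 m·K/W
  R'_mineral wool = ln(0.359/0.255)/(2πk) = 0.3421/(2π·0.0394) = 1.382 m·K/W
ΣR = 0.001937 + 1.382 = 1.384 m·K/W
Q' = ΔT/ΣR = (427 °C − 20.5 °C)/1.384 = 294 W/m

Q' = 294 W/m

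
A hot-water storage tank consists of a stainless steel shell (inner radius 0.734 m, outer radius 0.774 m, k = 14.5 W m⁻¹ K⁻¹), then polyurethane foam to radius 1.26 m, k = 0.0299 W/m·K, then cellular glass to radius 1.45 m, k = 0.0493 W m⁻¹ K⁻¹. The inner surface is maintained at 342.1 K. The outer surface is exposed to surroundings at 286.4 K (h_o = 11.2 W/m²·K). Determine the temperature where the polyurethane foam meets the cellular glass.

Resistance network (inner→outer):
  R_stainless steel = (1/0.734 − 1/0.774)/(4πk) = 0.07041/(4π·14.5) = 3.864×10^-4 K/W
  R_polyurethane foam = (1/0.774 − 1/1.26)/(4πk) = 0.4983/(4π·0.0299) = 1.326 K/W
  R_cellular glass = (1/1.26 − 1/1.45)/(4πk) = 0.1040/(4π·0.0493) = 0.1679 K/W
  R_conv,out = 1/(4πr²h) = 1/(4π·1.45²·11.2) = 0.003379 K/W
ΣR = 3.864×10^-4 + 1.326 + 0.1679 + 0.003379 = 1.498 K/W
Q = ΔT/ΣR = (342.1 K − 286.4 K)/1.498 = 37.18 W
From the inner boundary to the polyurethane foam/cellular glass interface, ΣR_partial = 1.326 K/W.
T_interface = T_in − Q·ΣR_partial = 342.1 K − (37.18)(1.326) = 292.8 K

T = 292.8 K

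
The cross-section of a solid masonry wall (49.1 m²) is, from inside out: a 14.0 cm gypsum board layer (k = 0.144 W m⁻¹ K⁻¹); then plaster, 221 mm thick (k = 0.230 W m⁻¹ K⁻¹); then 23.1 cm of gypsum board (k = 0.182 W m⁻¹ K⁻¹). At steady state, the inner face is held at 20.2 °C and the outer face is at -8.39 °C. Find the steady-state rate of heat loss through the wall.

Series thermal resistances, inner to outer:
  R_gypsum board = L/(kA) = 0.140/(0.144·49.1) = 0.01980 K/W
  R_plaster = L/(kA) = 0.221/(0.230·49.1) = 0.01957 K/W
  R_gypsum board = L/(kA) = 0.231/(0.182·49.1) = 0.02585 K/W
ΣR = 0.01980 + 0.01957 + 0.02585 = 0.06522 K/W
Q = ΔT/ΣR = (20.2 °C − -8.39 °C)/0.06522 = 438 W

Q = 438 W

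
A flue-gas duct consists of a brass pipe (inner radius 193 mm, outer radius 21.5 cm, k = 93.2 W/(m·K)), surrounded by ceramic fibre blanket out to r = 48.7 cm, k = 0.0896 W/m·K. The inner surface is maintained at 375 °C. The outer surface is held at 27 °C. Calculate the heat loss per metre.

Resistance network (inner→outer):
  R'_brass = ln(0.215/0.193)/(2πk) = 0.1079/(2π·93.2) = 1.843×10^-4 m·K/W
  R'_ceramic fibre blanket = ln(0.487/0.215)/(2πk) = 0.8176/(2π·0.0896) = 1.452 m·K/W
ΣR = 1.843×10^-4 + 1.452 = 1.452 m·K/W
Q' = ΔT/ΣR = (375 °C − 27 °C)/1.452 = 240 W/m

Q' = 240 W/m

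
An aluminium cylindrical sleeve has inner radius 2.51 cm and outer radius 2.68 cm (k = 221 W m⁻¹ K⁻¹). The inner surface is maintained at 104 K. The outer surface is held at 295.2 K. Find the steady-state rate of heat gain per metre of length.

Q' = 2πk·ΔT/ln(r₂/r₁) = 2π × 221 × 191.2 / ln(0.0268/0.0251) = 4.05×10^6 W/m

Q' = 4050 kW/m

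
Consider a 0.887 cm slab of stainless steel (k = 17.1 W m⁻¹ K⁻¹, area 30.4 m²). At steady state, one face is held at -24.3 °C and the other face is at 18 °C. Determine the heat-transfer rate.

Q = kA·ΔT/L = 17.1 × 30.4 × |-24.3 °C − 18 °C| / 0.00887 = 2.48×10^6 W

Q = 2.48×10^6 W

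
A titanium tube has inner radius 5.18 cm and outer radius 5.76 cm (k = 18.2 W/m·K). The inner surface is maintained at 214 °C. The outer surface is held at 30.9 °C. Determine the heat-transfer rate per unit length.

Q' = 2πk·ΔT/ln(r₂/r₁) = 2π × 18.2 × 183.1 / ln(0.0576/0.0518) = 1.97×10^5 W/m

Q' = 197 kW/m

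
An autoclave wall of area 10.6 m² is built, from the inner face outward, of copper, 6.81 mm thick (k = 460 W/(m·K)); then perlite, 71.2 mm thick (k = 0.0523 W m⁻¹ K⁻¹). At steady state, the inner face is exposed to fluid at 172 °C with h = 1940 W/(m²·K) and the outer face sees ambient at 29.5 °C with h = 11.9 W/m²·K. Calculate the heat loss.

Q = 1040 W

Resistance network (inner→outer):
  R_conv,in = 1/(hA) = 1/(1940·10.6) = 4.863×10^-5 K/W
  R_copper = L/(kA) = 0.00681/(460·10.6) = 1.397×10^-6 K/W
  R_perlite = L/(kA) = 0.0712/(0.0523·10.6) = 0.1284 K/W
  R_conv,out = 1/(hA) = 1/(11.9·10.6) = 0.007928 K/W
ΣR = 4.863×10^-5 + 1.397×10^-6 + 0.1284 + 0.007928 = 0.1364 K/W
Q = ΔT/ΣR = (172 °C − 29.5 °C)/0.1364 = 1040 W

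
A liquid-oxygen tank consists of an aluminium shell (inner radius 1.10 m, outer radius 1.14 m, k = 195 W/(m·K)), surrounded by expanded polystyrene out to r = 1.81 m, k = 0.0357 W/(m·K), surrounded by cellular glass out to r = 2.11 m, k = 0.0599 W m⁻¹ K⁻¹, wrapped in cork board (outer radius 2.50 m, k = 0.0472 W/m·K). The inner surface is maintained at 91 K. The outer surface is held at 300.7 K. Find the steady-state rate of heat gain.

Q = 220 W

Series thermal resistances, inner to outer:
  R_aluminium = (1/1.10 − 1/1.14)/(4πk) = 0.03190/(4π·195) = 1.302×10^-5 K/W
  R_expanded polystyrene = (1/1.14 − 1/1.81)/(4πk) = 0.3247/(4π·0.0357) = 0.7238 K/W
  R_cellular glass = (1/1.81 − 1/2.11)/(4πk) = 0.07855/(4π·0.0599) = 0.1044 K/W
  R_cork board = (1/2.11 − 1/2.50)/(4πk) = 0.07393/(4π·0.0472) = 0.1246 K/W
ΣR = 1.302×10^-5 + 0.7238 + 0.1044 + 0.1246 = 0.9528 K/W
Q = ΔT/ΣR = (91 K − 300.7 K)/0.9528 = -220 W
(Negative Q ⇒ heat flows inward; heat gain = 220 W.)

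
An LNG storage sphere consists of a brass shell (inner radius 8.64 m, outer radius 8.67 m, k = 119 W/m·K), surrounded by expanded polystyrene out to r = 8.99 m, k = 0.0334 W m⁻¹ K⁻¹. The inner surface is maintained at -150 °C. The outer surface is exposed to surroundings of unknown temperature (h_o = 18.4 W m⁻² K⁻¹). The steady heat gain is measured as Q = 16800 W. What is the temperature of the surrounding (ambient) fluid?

T_out = 15.2 °C

Sum the resistances:
  R_brass = (1/8.64 − 1/8.67)/(4πk) = 4.005×10^-4/(4π·119) = 2.678×10^-7 K/W
  R_expanded polystyrene = (1/8.67 − 1/8.99)/(4πk) = 0.004106/(4π·0.0334) = 0.009782 K/W
  R_conv,out = 1/(4πr²h) = 1/(4π·8.99²·18.4) = 5.351×10^-5 K/W
ΣR = 0.009835 K/W
ΔT = Q·ΣR = 16800 × 0.009835 = 165.2 K
Heat flows inward, so T_out = T_in + ΔT = -150 + 165.2 = 15.2 °C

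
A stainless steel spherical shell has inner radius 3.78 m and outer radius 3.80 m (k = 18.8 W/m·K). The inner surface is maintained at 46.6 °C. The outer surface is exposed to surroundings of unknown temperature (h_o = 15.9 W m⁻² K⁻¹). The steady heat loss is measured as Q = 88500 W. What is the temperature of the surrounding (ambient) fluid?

T_out = 15.4 °C

Sum the resistances:
  R_stainless steel = (1/3.78 − 1/3.80)/(4πk) = 0.001392/(4π·18.8) = 5.894×10^-6 K/W
  R_conv,out = 1/(4πr²h) = 1/(4π·3.80²·15.9) = 3.466×10^-4 K/W
ΣR = 3.525×10^-4 K/W
ΔT = Q·ΣR = 88500 × 3.525×10^-4 = 31.20 K
Heat flows outward, so T_out = T_in − ΔT = 46.6 − 31.20 = 15.4 °C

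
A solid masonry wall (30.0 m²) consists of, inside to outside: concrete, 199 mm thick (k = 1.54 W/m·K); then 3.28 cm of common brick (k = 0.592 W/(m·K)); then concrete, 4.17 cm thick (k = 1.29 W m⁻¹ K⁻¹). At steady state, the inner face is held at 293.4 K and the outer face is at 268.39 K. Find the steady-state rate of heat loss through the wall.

Q = 3.46 kW

Treat each layer as a resistance in series:
  R_concrete = L/(kA) = 0.199/(1.54·30.0) = 0.004307 K/W
  R_common brick = L/(kA) = 0.0328/(0.592·30.0) = 0.001847 K/W
  R_concrete = L/(kA) = 0.0417/(1.29·30.0) = 0.001078 K/W
ΣR = 0.004307 + 0.001847 + 0.001078 = 0.007232 K/W
Q = ΔT/ΣR = (293.4 K − 268.39 K)/0.007232 = 3460 W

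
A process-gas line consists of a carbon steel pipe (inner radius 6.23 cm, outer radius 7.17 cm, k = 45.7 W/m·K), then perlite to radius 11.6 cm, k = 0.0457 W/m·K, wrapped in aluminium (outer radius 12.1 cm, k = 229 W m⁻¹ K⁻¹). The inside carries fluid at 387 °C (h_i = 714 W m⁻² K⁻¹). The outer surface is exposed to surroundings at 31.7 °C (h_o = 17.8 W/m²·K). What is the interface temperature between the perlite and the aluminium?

Resistance network (inner→outer):
  R'_conv,in = 1/(2πr h) = 1/(2π·0.0623·714) = 0.003578 m·K/W
  R'_carbon steel = ln(0.0717/0.0623)/(2πk) = 0.1405/(2π·45.7) = 4.894×10^-4 m·K/W
  R'_perlite = ln(0.116/0.0717)/(2πk) = 0.4811/(2π·0.0457) = 1.675 m·K/W
  R'_aluminium = ln(0.121/0.116)/(2πk) = 0.04220/(2π·229) = 2.933×10^-5 m·K/W
  R'_conv,out = 1/(2πr h) = 1/(2π·0.121·17.8) = 0.07389 m·K/W
ΣR = 0.003578 + 4.894×10^-4 + 1.675 + 2.933×10^-5 + 0.07389 = 1.753 m·K/W
Q' = ΔT/ΣR = (387 °C − 31.7 °C)/1.753 = 202.7 W/m
From the inner boundary to the perlite/aluminium interface, ΣR_partial = 1.679 m·K/W.
T_interface = T_in − Q'·ΣR_partial = 387 °C − (202.7)(1.679) = 46.7 °C

T = 46.7 °C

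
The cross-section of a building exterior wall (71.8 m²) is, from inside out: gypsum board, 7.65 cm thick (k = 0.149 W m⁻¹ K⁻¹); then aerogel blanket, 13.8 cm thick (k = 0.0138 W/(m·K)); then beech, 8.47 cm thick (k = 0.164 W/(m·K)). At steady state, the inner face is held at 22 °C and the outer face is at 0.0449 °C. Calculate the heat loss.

Q = 143 W

Series thermal resistances, inner to outer:
  R_gypsum board = L/(kA) = 0.0765/(0.149·71.8) = 0.007151 K/W
  R_aerogel blanket = L/(kA) = 0.138/(0.0138·71.8) = 0.1393 K/W
  R_beech = L/(kA) = 0.0847/(0.164·71.8) = 0.007193 K/W
ΣR = 0.007151 + 0.1393 + 0.007193 = 0.1536 K/W
Q = ΔT/ΣR = (22 °C − 0.0449 °C)/0.1536 = 143 W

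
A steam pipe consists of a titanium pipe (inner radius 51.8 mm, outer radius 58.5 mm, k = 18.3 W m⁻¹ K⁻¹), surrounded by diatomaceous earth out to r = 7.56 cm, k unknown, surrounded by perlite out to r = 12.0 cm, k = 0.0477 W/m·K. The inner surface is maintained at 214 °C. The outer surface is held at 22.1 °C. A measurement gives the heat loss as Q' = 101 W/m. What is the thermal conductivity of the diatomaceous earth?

k = 0.114 W/m·K

ΣR = ΔT/Q' = |214 − 22.1|/101 = 1.900 m·K/W
Known resistances:
  R'_titanium = ln(0.0585/0.0518)/(2πk) = 0.1216/(2π·18.3) = 0.001058 m·K/W
  R'_perlite = ln(0.120/0.0756)/(2πk) = 0.4620/(2π·0.0477) = 1.542 m·K/W
R_diatomaceous earth = ΣR − ΣR_known = 1.900 − 1.543 = 0.3570 m·K/W
ln(r₂/r₁)/(2πk) = 0.3570 ⇒ k = 0.2564/(2π·0.3570) = 0.114 W/m·K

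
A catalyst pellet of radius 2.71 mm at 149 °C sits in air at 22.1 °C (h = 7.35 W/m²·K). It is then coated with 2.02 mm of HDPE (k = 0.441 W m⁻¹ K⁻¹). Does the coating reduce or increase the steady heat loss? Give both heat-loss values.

increases: 0.0861 → 0.248 W

Critical radius for a sphere: r_cr = 2k/h = 0.120 m = 12.0 cm.
Outer radius after coating: r₂ = 0.00271 + 0.00202 = 0.00473 m.
Since r₁ < r_cr and r₂ ≤ r_cr, the coating moves toward the maximum at r_cr — heat loss rises.
Bare: R = 1/(4πr₁²h) = 1474 K/W; Q = 126.9/1474 = 0.0861 W.
Coated: R = R_cond + R_conv = 512.4 K/W; Q = 126.9/512.4 = 0.248 W.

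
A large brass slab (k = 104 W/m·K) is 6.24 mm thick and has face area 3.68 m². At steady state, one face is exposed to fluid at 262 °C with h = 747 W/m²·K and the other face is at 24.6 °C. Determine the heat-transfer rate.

Treat each layer as a resistance in series:
  R_conv,in = 1/(hA) = 1/(747·3.68) = 3.638×10^-4 K/W
  R_brass = L/(kA) = 0.00624/(104·3.68) = 1.630×10^-5 K/W
ΣR = 3.638×10^-4 + 1.630×10^-5 = 3.801×10^-4 K/W
Q = ΔT/ΣR = (262 °C − 24.6 °C)/3.801×10^-4 = 6.25×10^5 W

Q = 625 kW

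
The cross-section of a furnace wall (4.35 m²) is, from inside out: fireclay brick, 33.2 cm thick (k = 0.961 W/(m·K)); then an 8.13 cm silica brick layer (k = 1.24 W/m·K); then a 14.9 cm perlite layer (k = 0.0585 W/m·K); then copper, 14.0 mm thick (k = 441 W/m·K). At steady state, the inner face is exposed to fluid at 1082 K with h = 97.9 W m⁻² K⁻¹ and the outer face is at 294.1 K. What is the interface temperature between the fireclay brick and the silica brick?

Resistance network (inner→outer):
  R_conv,in = 1/(hA) = 1/(97.9·4.35) = 0.002348 K/W
  R_fireclay brick = L/(kA) = 0.332/(0.961·4.35) = 0.07942 K/W
  R_silica brick = L/(kA) = 0.0813/(1.24·4.35) = 0.01507 K/W
  R_perlite = L/(kA) = 0.149/(0.0585·4.35) = 0.5855 K/W
  R_copper = L/(kA) = 0.0140/(441·4.35) = 7.298×10^-6 K/W
ΣR = 0.002348 + 0.07942 + 0.01507 + 0.5855 + 7.298×10^-6 = 0.6823 K/W
Q = ΔT/ΣR = (1082 K − 294.1 K)/0.6823 = 1155 W
From the inner boundary to the fireclay brick/silica brick interface, ΣR_partial = 0.08177 K/W.
T_interface = T_in − Q·ΣR_partial = 1082 K − (1155)(0.08177) = 988 K

T = 988 K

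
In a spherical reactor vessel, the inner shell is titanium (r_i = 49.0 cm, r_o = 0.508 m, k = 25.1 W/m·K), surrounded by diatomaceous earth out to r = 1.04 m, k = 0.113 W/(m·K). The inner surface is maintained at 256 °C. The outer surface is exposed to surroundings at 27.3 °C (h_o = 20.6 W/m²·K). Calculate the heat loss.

Resistance network (inner→outer):
  R_titanium = (1/0.490 − 1/0.508)/(4πk) = 0.07231/(4π·25.1) = 2.293×10^-4 K/W
  R_diatomaceous earth = (1/0.508 − 1/1.04)/(4πk) = 1.007/(4π·0.113) = 0.7091 K/W
  R_conv,out = 1/(4πr²h) = 1/(4π·1.04²·20.6) = 0.003572 K/W
ΣR = 2.293×10^-4 + 0.7091 + 0.003572 = 0.7129 K/W
Q = ΔT/ΣR = (256 °C − 27.3 °C)/0.7129 = 321 W

Q = 321 W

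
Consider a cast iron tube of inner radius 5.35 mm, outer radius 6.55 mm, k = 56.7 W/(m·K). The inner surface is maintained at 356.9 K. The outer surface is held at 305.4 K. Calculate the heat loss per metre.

Q' = 2πk·ΔT/ln(r₂/r₁) = 2π × 56.7 × 51.5 / ln(0.00655/0.00535) = 90700 W/m

Q' = 90.7 kW/m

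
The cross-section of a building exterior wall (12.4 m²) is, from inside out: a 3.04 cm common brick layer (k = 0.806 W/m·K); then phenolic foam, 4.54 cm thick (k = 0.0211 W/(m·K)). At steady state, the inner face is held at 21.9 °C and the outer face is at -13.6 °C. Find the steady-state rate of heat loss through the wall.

Q = 201 W

Treat each layer as a resistance in series:
  R_common brick = L/(kA) = 0.0304/(0.806·12.4) = 0.003042 K/W
  R_phenolic foam = L/(kA) = 0.0454/(0.0211·12.4) = 0.1735 K/W
ΣR = 0.003042 + 0.1735 = 0.1765 K/W
Q = ΔT/ΣR = (21.9 °C − -13.6 °C)/0.1765 = 201 W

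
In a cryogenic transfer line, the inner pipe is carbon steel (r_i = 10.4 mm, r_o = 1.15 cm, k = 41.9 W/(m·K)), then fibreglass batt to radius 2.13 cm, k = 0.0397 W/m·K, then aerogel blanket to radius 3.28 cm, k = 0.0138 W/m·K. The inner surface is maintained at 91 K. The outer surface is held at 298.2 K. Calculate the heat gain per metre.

Q' = 27.8 W/m

Resistance network (inner→outer):
  R'_carbon steel = ln(0.0115/0.0104)/(2πk) = 0.1005/(2π·41.9) = 3.819×10^-4 m·K/W
  R'_fibreglass batt = ln(0.0213/0.0115)/(2πk) = 0.6164/(2π·0.0397) = 2.471 m·K/W
  R'_aerogel blanket = ln(0.0328/0.0213)/(2πk) = 0.4317/(2π·0.0138) = 4.979 m·K/W
ΣR = 3.819×10^-4 + 2.471 + 4.979 = 7.450 m·K/W
Q' = ΔT/ΣR = (91 K − 298.2 K)/7.450 = -27.8 W/m
(Negative Q' ⇒ heat flows inward; heat gain = 27.8 W/m.)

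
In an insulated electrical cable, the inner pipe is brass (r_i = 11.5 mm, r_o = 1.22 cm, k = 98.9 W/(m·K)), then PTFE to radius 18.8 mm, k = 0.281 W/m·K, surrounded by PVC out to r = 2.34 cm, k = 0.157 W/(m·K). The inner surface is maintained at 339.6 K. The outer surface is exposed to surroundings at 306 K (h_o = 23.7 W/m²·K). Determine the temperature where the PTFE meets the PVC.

Resistance network (inner→outer):
  R'_brass = ln(0.0122/0.0115)/(2πk) = 0.05909/(2π·98.9) = 9.509×10^-5 m·K/W
  R'_PTFE = ln(0.0188/0.0122)/(2πk) = 0.4324/(2π·0.281) = 0.2449 m·K/W
  R'_PVC = ln(0.0234/0.0188)/(2πk) = 0.2189/(2π·0.157) = 0.2219 m·K/W
  R'_conv,out = 1/(2πr h) = 1/(2π·0.0234·23.7) = 0.2870 m·K/W
ΣR = 9.509×10^-5 + 0.2449 + 0.2219 + 0.2870 = 0.7539 m·K/W
Q' = ΔT/ΣR = (339.6 K − 306 K)/0.7539 = 44.57 W/m
From the inner boundary to the PTFE/PVC interface, ΣR_partial = 0.2450 m·K/W.
T_interface = T_in − Q'·ΣR_partial = 339.6 K − (44.57)(0.2450) = 328.7 K

T = 328.7 K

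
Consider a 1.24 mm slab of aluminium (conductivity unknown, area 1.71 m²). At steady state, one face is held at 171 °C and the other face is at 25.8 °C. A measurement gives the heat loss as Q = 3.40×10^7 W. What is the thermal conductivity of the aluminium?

ΣR = ΔT/Q = |171 − 25.8|/3.40×10^7 = 4.271×10^-6 K/W
L/(kA) = 4.271×10^-6 ⇒ k = 0.00124/(4.271×10^-6·1.71) = 170 W/m·K

k = 170 W/m·K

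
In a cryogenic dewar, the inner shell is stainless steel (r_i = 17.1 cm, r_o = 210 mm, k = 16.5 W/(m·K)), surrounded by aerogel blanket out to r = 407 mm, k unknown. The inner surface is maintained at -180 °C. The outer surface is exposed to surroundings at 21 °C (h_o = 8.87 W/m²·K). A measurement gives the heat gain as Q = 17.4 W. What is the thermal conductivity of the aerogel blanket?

k = 0.0160 W/m·K

ΣR = ΔT/Q = |-180 − 21|/17.4 = 11.55 K/W
Known resistances:
  R_stainless steel = (1/0.171 − 1/0.210)/(4πk) = 1.086/(4π·16.5) = 0.005238 K/W
  R_conv,out = 1/(4πr²h) = 1/(4π·0.407²·8.87) = 0.05416 K/W
R_aerogel blanket = ΣR − ΣR_known = 11.55 − 0.05940 = 11.49 K/W
(1/r₁−1/r₂)/(4πk) = 11.49 ⇒ k = 2.305/(4π·11.49) = 0.0160 W/m·K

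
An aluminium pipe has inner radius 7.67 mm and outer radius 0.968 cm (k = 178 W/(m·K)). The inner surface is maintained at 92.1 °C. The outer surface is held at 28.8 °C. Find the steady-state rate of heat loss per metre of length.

Q' = 304 kW/m

Q' = 2πk·ΔT/ln(r₂/r₁) = 2π × 178 × 63.3 / ln(0.00968/0.00767) = 3.04×10^5 W/m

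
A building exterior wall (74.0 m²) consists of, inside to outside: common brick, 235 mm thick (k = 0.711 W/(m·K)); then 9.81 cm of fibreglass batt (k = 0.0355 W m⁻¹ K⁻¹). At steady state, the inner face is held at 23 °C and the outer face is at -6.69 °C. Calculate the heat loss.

Resistance network (inner→outer):
  R_common brick = L/(kA) = 0.235/(0.711·74.0) = 0.004466 K/W
  R_fibreglass batt = L/(kA) = 0.0981/(0.0355·74.0) = 0.03734 K/W
ΣR = 0.004466 + 0.03734 = 0.04181 K/W
Q = ΔT/ΣR = (23 °C − -6.69 °C)/0.04181 = 710 W

Q = 710 W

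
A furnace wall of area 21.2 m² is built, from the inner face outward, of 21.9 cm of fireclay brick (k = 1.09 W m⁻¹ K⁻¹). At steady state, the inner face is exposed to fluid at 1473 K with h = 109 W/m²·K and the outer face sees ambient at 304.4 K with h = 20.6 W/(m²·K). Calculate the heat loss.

Q = 95.8 kW

Resistance network (inner→outer):
  R_conv,in = 1/(hA) = 1/(109·21.2) = 4.328×10^-4 K/W
  R_fireclay brick = L/(kA) = 0.219/(1.09·21.2) = 0.009477 K/W
  R_conv,out = 1/(hA) = 1/(20.6·21.2) = 0.002290 K/W
ΣR = 4.328×10^-4 + 0.009477 + 0.002290 = 0.01220 K/W
Q = ΔT/ΣR = (1473 K − 304.4 K)/0.01220 = 95800 W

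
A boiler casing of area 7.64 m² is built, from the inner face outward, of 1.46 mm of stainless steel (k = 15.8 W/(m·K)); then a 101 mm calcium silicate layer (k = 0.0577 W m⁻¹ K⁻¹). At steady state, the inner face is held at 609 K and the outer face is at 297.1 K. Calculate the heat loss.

Q = 1360 W

Resistance network (inner→outer):
  R_stainless steel = L/(kA) = 0.00146/(15.8·7.64) = 1.209×10^-5 K/W
  R_calcium silicate = L/(kA) = 0.101/(0.0577·7.64) = 0.2291 K/W
ΣR = 1.209×10^-5 + 0.2291 = 0.2291 K/W
Q = ΔT/ΣR = (609 K − 297.1 K)/0.2291 = 1360 W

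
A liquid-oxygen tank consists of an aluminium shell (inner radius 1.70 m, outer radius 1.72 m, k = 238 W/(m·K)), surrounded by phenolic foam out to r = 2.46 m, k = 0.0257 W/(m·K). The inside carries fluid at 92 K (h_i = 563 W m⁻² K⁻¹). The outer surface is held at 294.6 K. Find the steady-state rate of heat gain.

Q = 374 W

Series thermal resistances, inner to outer:
  R_conv,in = 1/(4πr²h) = 1/(4π·1.70²·563) = 4.891×10^-5 K/W
  R_aluminium = (1/1.70 − 1/1.72)/(4πk) = 0.006840/(4π·238) = 2.287×10^-6 K/W
  R_phenolic foam = (1/1.72 − 1/2.46)/(4πk) = 0.1749/(4π·0.0257) = 0.5415 K/W
ΣR = 4.891×10^-5 + 2.287×10^-6 + 0.5415 = 0.5416 K/W
Q = ΔT/ΣR = (92 K − 294.6 K)/0.5416 = -374 W
(Negative Q ⇒ heat flows inward; heat gain = 374 W.)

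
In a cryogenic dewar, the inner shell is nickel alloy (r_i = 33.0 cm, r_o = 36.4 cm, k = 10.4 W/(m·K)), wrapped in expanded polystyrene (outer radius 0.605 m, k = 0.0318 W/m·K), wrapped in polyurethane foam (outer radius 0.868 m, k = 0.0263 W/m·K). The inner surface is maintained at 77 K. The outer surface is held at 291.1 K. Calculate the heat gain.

Q = 50.3 W

Treat each layer as a resistance in series:
  R_nickel alloy = (1/0.330 − 1/0.364)/(4πk) = 0.2831/(4π·10.4) = 0.002166 K/W
  R_expanded polystyrene = (1/0.364 − 1/0.605)/(4πk) = 1.094/(4π·0.0318) = 2.739 K/W
  R_polyurethane foam = (1/0.605 − 1/0.868)/(4πk) = 0.5008/(4π·0.0263) = 1.515 K/W
ΣR = 0.002166 + 2.739 + 1.515 = 4.256 K/W
Q = ΔT/ΣR = (77 K − 291.1 K)/4.256 = -50.3 W
(Negative Q ⇒ heat flows inward; heat gain = 50.3 W.)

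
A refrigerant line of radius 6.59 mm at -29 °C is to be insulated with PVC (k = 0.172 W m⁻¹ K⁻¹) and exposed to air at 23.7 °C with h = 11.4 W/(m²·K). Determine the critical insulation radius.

r_cr = 1.51 cm

For a cylinder, r_cr = k_ins/h = 0.172/11.4 = 0.0151 m = 1.51 cm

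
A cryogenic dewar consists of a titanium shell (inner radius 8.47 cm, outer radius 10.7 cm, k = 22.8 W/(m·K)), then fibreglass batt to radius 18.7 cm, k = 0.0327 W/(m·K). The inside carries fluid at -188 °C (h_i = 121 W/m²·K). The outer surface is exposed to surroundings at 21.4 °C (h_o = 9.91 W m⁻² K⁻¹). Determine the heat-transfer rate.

Resistance network (inner→outer):
  R_conv,in = 1/(4πr²h) = 1/(4π·0.0847²·121) = 0.09167 K/W
  R_titanium = (1/0.0847 − 1/0.107)/(4πk) = 2.461/(4π·22.8) = 0.008588 K/W
  R_fibreglass batt = (1/0.107 − 1/0.187)/(4πk) = 3.998/(4π·0.0327) = 9.730 K/W
  R_conv,out = 1/(4πr²h) = 1/(4π·0.187²·9.91) = 0.2296 K/W
ΣR = 0.09167 + 0.008588 + 9.730 + 0.2296 = 10.06 K/W
Q = ΔT/ΣR = (-188 °C − 21.4 °C)/10.06 = -20.8 W
(Negative Q ⇒ heat flows inward; heat gain = 20.8 W.)

Q = 20.8 W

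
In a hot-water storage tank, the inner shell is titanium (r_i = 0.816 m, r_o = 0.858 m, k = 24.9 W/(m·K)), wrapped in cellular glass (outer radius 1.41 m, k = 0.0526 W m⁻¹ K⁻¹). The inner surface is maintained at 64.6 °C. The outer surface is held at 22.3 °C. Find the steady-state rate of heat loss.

Treat each layer as a resistance in series:
  R_titanium = (1/0.816 − 1/0.858)/(4πk) = 0.05999/(4π·24.9) = 1.917×10^-4 K/W
  R_cellular glass = (1/0.858 − 1/1.41)/(4πk) = 0.4563/(4π·0.0526) = 0.6903 K/W
ΣR = 1.917×10^-4 + 0.6903 = 0.6905 K/W
Q = ΔT/ΣR = (64.6 °C − 22.3 °C)/0.6905 = 61.3 W

Q = 61.3 W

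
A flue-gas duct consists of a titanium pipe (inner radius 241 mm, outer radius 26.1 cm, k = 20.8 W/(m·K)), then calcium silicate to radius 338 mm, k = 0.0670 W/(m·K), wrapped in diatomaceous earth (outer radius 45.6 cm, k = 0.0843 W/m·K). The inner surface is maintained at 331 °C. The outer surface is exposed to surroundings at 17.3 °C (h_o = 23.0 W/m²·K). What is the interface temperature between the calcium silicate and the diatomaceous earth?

T = 170 °C

Series thermal resistances, inner to outer:
  R'_titanium = ln(0.261/0.241)/(2πk) = 0.07972/(2π·20.8) = 6.100×10^-4 m·K/W
  R'_calcium silicate = ln(0.338/0.261)/(2πk) = 0.2585/(2π·0.0670) = 0.6141 m·K/W
  R'_diatomaceous earth = ln(0.456/0.338)/(2πk) = 0.2994/(2π·0.0843) = 0.5653 m·K/W
  R'_conv,out = 1/(2πr h) = 1/(2π·0.456·23.0) = 0.01517 m·K/W
ΣR = 6.100×10^-4 + 0.6141 + 0.5653 + 0.01517 = 1.195 m·K/W
Q' = ΔT/ΣR = (331 °C − 17.3 °C)/1.195 = 262.5 W/m
From the inner boundary to the calcium silicate/diatomaceous earth interface, ΣR_partial = 0.6147 m·K/W.
T_interface = T_in − Q'·ΣR_partial = 331 °C − (262.5)(0.6147) = 170 °C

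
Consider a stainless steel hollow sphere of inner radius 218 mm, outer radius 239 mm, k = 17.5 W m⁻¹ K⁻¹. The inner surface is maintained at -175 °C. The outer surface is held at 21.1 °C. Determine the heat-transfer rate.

Q = 4πk·ΔT/(1/r₁ − 1/r₂) = 4π × 17.5 × 196.1 / (1/0.218 − 1/0.239) = 1.07×10^5 W

Q = 107 kW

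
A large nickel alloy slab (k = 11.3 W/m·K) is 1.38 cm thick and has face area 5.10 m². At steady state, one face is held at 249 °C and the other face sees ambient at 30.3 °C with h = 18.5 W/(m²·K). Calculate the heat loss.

Resistance network (inner→outer):
  R_nickel alloy = L/(kA) = 0.0138/(11.3·5.10) = 2.395×10^-4 K/W
  R_conv,out = 1/(hA) = 1/(18.5·5.10) = 0.01060 K/W
ΣR = 2.395×10^-4 + 0.01060 = 0.01084 K/W
Q = ΔT/ΣR = (249 °C − 30.3 °C)/0.01084 = 20200 W

Q = 20.2 kW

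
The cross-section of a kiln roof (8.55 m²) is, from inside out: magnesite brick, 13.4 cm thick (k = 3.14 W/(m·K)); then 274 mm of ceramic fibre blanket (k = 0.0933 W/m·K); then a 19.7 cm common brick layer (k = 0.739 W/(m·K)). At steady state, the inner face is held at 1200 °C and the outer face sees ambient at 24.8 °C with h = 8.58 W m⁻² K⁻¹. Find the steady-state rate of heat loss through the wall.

Q = 2990 W

Resistance network (inner→outer):
  R_magnesite brick = L/(kA) = 0.134/(3.14·8.55) = 0.004991 K/W
  R_ceramic fibre blanket = L/(kA) = 0.274/(0.0933·8.55) = 0.3435 K/W
  R_common brick = L/(kA) = 0.197/(0.739·8.55) = 0.03118 K/W
  R_conv,out = 1/(hA) = 1/(8.58·8.55) = 0.01363 K/W
ΣR = 0.004991 + 0.3435 + 0.03118 + 0.01363 = 0.3933 K/W
Q = ΔT/ΣR = (1200 °C − 24.8 °C)/0.3933 = 2990 W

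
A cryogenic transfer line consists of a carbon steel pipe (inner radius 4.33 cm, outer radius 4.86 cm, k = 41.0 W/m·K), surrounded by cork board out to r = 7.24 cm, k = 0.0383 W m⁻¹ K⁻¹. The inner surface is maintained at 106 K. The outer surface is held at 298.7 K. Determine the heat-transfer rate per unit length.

Q' = 116 W/m

Resistance network (inner→outer):
  R'_carbon steel = ln(0.0486/0.0433)/(2πk) = 0.1155/(2π·41.0) = 4.482×10^-4 m·K/W
  R'_cork board = ln(0.0724/0.0486)/(2πk) = 0.3986/(2π·0.0383) = 1.656 m·K/W
ΣR = 4.482×10^-4 + 1.656 = 1.656 m·K/W
Q' = ΔT/ΣR = (106 K − 298.7 K)/1.656 = -116 W/m
(Negative Q' ⇒ heat flows inward; heat gain = 116 W/m.)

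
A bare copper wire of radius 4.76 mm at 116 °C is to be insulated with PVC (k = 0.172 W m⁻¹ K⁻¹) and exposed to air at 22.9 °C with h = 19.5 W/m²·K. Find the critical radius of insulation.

For a cylinder, r_cr = k_ins/h = 0.172/19.5 = 0.00882 m = 0.882 cm

r_cr = 0.882 cm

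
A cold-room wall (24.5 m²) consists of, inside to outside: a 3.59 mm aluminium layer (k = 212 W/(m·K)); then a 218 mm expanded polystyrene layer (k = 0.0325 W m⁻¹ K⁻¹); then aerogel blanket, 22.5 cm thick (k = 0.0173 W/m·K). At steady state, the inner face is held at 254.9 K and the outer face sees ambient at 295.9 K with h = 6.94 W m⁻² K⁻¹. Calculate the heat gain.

Q = 50.6 W

Resistance network (inner→outer):
  R_aluminium = L/(kA) = 0.00359/(212·24.5) = 6.912×10^-7 K/W
  R_expanded polystyrene = L/(kA) = 0.218/(0.0325·24.5) = 0.2738 K/W
  R_aerogel blanket = L/(kA) = 0.225/(0.0173·24.5) = 0.5308 K/W
  R_conv,out = 1/(hA) = 1/(6.94·24.5) = 0.005881 K/W
ΣR = 6.912×10^-7 + 0.2738 + 0.5308 + 0.005881 = 0.8105 K/W
Q = ΔT/ΣR = (254.9 K − 295.9 K)/0.8105 = -50.6 W
(Negative Q ⇒ heat flows inward; heat gain = 50.6 W.)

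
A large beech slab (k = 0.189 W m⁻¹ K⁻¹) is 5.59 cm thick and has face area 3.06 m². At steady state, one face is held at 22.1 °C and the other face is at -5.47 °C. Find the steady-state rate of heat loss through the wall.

Q = kA·ΔT/L = 0.189 × 3.06 × |22.1 °C − -5.47 °C| / 0.0559 = 285 W

Q = 285 W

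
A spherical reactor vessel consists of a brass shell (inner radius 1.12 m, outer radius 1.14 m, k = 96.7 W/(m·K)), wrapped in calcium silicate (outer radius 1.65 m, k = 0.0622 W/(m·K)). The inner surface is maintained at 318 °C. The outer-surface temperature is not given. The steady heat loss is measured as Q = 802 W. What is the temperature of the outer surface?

T_out = 39.8 °C

Series resistances:
  R_brass = (1/1.12 − 1/1.14)/(4πk) = 0.01566/(4π·96.7) = 1.289×10^-5 K/W
  R_calcium silicate = (1/1.14 − 1/1.65)/(4πk) = 0.2711/(4π·0.0622) = 0.3469 K/W
ΣR = 0.3469 K/W
ΔT = Q·ΣR = 802 × 0.3469 = 278.2 K
Heat flows outward, so T_out = T_in − ΔT = 318 − 278.2 = 39.8 °C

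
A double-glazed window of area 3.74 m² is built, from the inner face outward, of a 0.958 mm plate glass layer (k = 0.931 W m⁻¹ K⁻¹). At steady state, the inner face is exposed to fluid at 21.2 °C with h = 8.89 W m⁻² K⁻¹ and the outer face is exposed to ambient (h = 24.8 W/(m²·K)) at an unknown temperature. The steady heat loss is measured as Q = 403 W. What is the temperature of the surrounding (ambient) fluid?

Series resistances:
  R_conv,in = 1/(hA) = 1/(8.89·3.74) = 0.03008 K/W
  R_plate glass = L/(kA) = 9.58×10^-4/(0.931·3.74) = 2.751×10^-4 K/W
  R_conv,out = 1/(hA) = 1/(24.8·3.74) = 0.01078 K/W
ΣR = 0.04113 K/W
ΔT = Q·ΣR = 403 × 0.04113 = 16.58 K
Heat flows outward, so T_out = T_in − ΔT = 21.2 − 16.58 = 4.62 °C

T_out = 4.62 °C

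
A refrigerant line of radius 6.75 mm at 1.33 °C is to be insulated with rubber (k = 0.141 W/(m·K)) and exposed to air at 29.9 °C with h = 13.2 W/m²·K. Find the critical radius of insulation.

r_cr = 1.07 cm

For a cylinder, r_cr = k_ins/h = 0.141/13.2 = 0.0107 m = 1.07 cm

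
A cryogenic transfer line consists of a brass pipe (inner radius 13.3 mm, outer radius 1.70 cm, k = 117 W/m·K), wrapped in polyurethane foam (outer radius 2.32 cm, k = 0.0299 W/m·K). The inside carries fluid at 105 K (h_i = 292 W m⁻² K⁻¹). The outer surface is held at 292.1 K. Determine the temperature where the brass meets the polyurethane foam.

Treat each layer as a resistance in series:
  R'_conv,in = 1/(2πr h) = 1/(2π·0.0133·292) = 0.04098 m·K/W
  R'_brass = ln(0.0170/0.0133)/(2πk) = 0.2454/(2π·117) = 3.339×10^-4 m·K/W
  R'_polyurethane foam = ln(0.0232/0.0170)/(2πk) = 0.3109/(2π·0.0299) = 1.655 m·K/W
ΣR = 0.04098 + 3.339×10^-4 + 1.655 = 1.696 m·K/W
Q' = ΔT/ΣR = (105 K − 292.1 K)/1.696 = -110.3 W/m
From the inner boundary to the brass/polyurethane foam interface, ΣR_partial = 0.04131 m·K/W.
T_interface = T_in − Q'·ΣR_partial = 105 K − (-110.3)(0.04131) = 110 K

T = 110 K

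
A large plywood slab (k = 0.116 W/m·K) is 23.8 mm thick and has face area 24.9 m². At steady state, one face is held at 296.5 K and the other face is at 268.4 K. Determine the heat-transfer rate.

Q = 3.41 kW

Q = kA·ΔT/L = 0.116 × 24.9 × |296.5 K − 268.4 K| / 0.0238 = 3410 W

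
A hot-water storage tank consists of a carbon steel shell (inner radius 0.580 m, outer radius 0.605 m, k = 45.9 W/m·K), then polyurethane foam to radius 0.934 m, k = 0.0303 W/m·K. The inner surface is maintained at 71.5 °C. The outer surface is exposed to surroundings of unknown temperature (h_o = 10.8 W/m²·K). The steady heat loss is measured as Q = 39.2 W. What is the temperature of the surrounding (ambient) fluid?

T_out = 11.2 °C

Series resistances:
  R_carbon steel = (1/0.580 − 1/0.605)/(4πk) = 0.07125/(4π·45.9) = 1.235×10^-4 K/W
  R_polyurethane foam = (1/0.605 − 1/0.934)/(4πk) = 0.5822/(4π·0.0303) = 1.529 K/W
  R_conv,out = 1/(4πr²h) = 1/(4π·0.934²·10.8) = 0.008446 K/W
ΣR = 1.538 K/W
ΔT = Q·ΣR = 39.2 × 1.538 = 60.29 K
Heat flows outward, so T_out = T_in − ΔT = 71.5 − 60.29 = 11.2 °C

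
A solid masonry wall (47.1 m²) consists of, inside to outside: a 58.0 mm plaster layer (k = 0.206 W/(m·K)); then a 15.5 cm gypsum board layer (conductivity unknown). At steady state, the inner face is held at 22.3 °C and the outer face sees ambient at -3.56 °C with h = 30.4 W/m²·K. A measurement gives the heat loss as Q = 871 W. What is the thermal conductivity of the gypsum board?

k = 0.143 W/m·K

ΣR = ΔT/Q = |22.3 − -3.56|/871 = 0.02969 K/W
Known resistances:
  R_plaster = L/(kA) = 0.0580/(0.206·47.1) = 0.005978 K/W
  R_conv,out = 1/(hA) = 1/(30.4·47.1) = 6.984×10^-4 K/W
R_gypsum board = ΣR − ΣR_known = 0.02969 − 0.006676 = 0.02301 K/W
L/(kA) = 0.02301 ⇒ k = 0.155/(0.02301·47.1) = 0.143 W/m·K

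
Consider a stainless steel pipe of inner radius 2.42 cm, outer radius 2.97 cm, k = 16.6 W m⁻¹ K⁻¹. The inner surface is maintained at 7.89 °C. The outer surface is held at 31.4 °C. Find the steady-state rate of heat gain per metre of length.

Q' = 12.0 kW/m

Q' = 2πk·ΔT/ln(r₂/r₁) = 2π × 16.6 × 23.51 / ln(0.0297/0.0242) = 12000 W/m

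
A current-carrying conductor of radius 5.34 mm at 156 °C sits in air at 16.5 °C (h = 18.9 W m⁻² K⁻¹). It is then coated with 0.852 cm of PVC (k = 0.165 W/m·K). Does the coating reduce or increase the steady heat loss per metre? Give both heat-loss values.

Critical radius for a cylinder: r_cr = k/h = 0.00873 m = 0.873 cm.
Outer radius after coating: r₂ = 0.00534 + 0.00852 = 0.01386 m.
r₁ < r_cr < r₂: heat loss rises to a maximum at r_cr then falls. Whether the coating helps depends on whether Q(r₂) has dropped back below Q(r₁).
Bare: R = 1/(2πr₁h) = 1.577 m·K/W; Q = 139.5/1.577 = 88.5 W/m.
Coated: R = R_cond + R_conv = 1.528 m·K/W; Q = 139.5/1.528 = 91.3 W/m.

increases: 88.5 → 91.3 W/m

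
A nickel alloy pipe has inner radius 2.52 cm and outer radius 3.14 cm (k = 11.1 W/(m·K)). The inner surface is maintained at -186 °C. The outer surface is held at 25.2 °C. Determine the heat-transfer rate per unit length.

Q' = 2πk·ΔT/ln(r₂/r₁) = 2π × 11.1 × 211.2 / ln(0.0314/0.0252) = 67000 W/m

Q' = 67.0 kW/m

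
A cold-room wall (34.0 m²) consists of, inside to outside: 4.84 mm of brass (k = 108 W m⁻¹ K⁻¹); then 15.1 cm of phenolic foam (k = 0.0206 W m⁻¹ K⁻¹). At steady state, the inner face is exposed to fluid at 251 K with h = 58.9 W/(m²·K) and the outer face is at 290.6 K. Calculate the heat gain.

Q = 183 W

Treat each layer as a resistance in series:
  R_conv,in = 1/(hA) = 1/(58.9·34.0) = 4.994×10^-4 K/W
  R_brass = L/(kA) = 0.00484/(108·34.0) = 1.318×10^-6 K/W
  R_phenolic foam = L/(kA) = 0.151/(0.0206·34.0) = 0.2156 K/W
ΣR = 4.994×10^-4 + 1.318×10^-6 + 0.2156 = 0.2161 K/W
Q = ΔT/ΣR = (251 K − 290.6 K)/0.2161 = -183 W
(Negative Q ⇒ heat flows inward; heat gain = 183 W.)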